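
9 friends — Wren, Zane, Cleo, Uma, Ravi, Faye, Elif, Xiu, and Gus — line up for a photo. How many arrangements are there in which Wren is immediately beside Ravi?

80640

Treat {Wren, Ravi} as a single unit. There are 8 units to order, and the pair itself can be ordered 2 ways.
So the count is 2·(8)! = 80640.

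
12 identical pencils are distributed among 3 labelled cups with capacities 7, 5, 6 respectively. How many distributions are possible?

Without the upper bounds there are C(14,2) = 91 ways to split 12 among 3 cups.
Subtract solutions that violate a single cap (substitute x_i' = x_i − (cap_i+1)): x_1 ≥ 8 gives C(6,2) = 15; x_2 ≥ 6 gives C(8,2) = 28; x_3 ≥ 7 gives C(7,2) = 21. Together 64.
No two caps can be exceeded simultaneously, so the pair terms are all 0.
By inclusion–exclusion the count is 91 − 64 + 0 = 27.

27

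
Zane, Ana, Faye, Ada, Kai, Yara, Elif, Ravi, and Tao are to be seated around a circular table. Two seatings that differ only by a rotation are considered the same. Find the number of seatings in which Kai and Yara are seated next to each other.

10080

Treat {Kai, Yara} as one unit (2 internal orders) and seat the resulting 8 units around the table: (7)! circular arrangements.
So 2 × (7)! = 2 × 5040 = 10080.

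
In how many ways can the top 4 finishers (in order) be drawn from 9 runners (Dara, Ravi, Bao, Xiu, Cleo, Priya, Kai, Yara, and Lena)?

There are 9 choices for 1st place, 8 for 2nd, and so on down to 6 for position 4.
That gives 9 × 8 × 7 × 6 = 3024.

3024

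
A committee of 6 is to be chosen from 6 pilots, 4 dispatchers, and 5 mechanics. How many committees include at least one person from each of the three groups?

Unrestricted: C(15,6) = 5005 ways to pick any 6 of the 15.
Subtract selections that omit an entire group: no pilots → C(9,6) = 84; no dispatchers → C(11,6) = 462; no mechanics → C(10,6) = 210.
Add back selections omitting two groups (i.e. drawn from a single group): C(6,6) + C(4,6) + C(5,6) = 1.
By inclusion–exclusion: 5005 − 756 + 1 = 4250.

4250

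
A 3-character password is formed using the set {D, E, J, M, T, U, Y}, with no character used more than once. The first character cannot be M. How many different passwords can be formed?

180

The first character has 7−1 = 6 choices (anything except M).
The remaining 2 characters are filled from the other 6 symbols without repetition: 6 × 5 = 30.
Total: 6 × 30 = 180.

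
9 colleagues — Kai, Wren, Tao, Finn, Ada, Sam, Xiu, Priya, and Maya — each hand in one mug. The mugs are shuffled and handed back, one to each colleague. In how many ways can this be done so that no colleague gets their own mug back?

133496

Let Aᵢ be the assignments in which colleague i gets their own mug. We want the size of the complement of A₁∪…∪A_9.
By inclusion–exclusion this is Σ_{j=0}^{9} (−1)^j C(9,j)·(9−j)!.
Computing: 362880 − 362880 + 181440 − 60480 + 15120 − 3024 + 504 − 72 + 9 − 1 = 133496.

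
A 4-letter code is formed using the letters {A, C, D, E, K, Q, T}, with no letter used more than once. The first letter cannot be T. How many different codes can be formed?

720

The first letter has 7−1 = 6 choices (anything except T).
The remaining 3 letters are filled from the other 6 symbols without repetition: 6 × 5 × 4 = 120.
Total: 6 × 120 = 720.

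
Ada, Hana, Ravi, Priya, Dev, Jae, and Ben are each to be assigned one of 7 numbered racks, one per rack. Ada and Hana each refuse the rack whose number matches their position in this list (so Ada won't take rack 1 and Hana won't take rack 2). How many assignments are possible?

Let Aᵢ (for i ∈ {1, 2}) be the placements that put person i in their forbidden rack. Any j of these fix j positions, leaving (7−j)! ways to fill the rest, and there are C(2,j) ways to pick which j.
By inclusion–exclusion, the number of valid placements is Σ_{j=0}^{2} (−1)^j C(2,j)·(7−j)!.
Computing: 5040 − 1440 + 120 = 3720.

3720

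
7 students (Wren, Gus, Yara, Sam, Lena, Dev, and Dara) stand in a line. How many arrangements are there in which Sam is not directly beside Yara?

Of the 7! = 5040 arrangements, those with Sam and Yara adjacent number 2 × 6! = 1440 (treat the pair as a block with 2 internal orders).
Complementary counting: 5040 − 1440 = 3600.

3600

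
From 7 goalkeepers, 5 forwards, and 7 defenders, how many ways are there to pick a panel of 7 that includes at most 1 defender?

Split by how many defenders are chosen (0 through 1).
Sum: C(7,0)·C(12,7) + C(7,1)·C(12,6) = 792 + 6468 = 7260.

7260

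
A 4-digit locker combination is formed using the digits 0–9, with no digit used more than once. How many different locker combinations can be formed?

With no repetition, fill the 4 digits in order: 10 choices, then 9, down to 7.
10 × 9 × 8 × 7 = 5040.

5040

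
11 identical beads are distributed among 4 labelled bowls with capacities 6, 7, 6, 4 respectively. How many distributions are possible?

By stars and bars, unrestricted non-negative solutions to x_1+…+x_4 = 11 number C(11+3,3) = 364.
Subtract solutions that violate a single cap (substitute x_i' = x_i − (cap_i+1)): x_1 ≥ 7 gives C(7,3) = 35; x_2 ≥ 8 gives C(6,3) = 20; x_3 ≥ 7 gives C(7,3) = 35; x_4 ≥ 5 gives C(9,3) = 84. Together 174.
No two caps can be exceeded simultaneously, so the pair terms are all 0.
By inclusion–exclusion the count is 364 − 174 + 0 = 190.

190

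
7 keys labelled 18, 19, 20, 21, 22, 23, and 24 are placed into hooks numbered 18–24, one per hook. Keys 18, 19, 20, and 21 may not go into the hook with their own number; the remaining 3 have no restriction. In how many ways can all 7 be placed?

Let Aᵢ (for 18 ≤ i ≤ 21) be the placements that put key i in its forbidden hook. Any j of these fix j positions, leaving (7−j)! ways to fill the rest, and there are C(4,j) ways to pick which j.
By inclusion–exclusion, the number of valid placements is Σ_{j=0}^{4} (−1)^j C(4,j)·(7−j)!.
Computing: 5040 − 2880 + 720 − 96 + 6 = 2790.

2790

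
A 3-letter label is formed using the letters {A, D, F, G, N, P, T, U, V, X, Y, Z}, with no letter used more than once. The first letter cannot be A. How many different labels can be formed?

1210

The first letter has 12−1 = 11 choices (anything except A).
The remaining 2 letters are filled from the other 11 symbols without repetition: 11 × 10 = 110.
Total: 11 × 110 = 1210.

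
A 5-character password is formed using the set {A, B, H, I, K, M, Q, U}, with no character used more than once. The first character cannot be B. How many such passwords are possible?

5880

The first character has 8−1 = 7 choices (anything except B).
The remaining 4 characters are filled from the other 7 symbols without repetition: 7 × 6 × 5 × 4 = 840.
Total: 7 × 840 = 5880.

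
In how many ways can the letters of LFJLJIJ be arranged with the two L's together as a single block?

Treat the 2 copies of L as a single block. The multiset to arrange is then {LL, F, I, J, J, J}, 6 items in all.
That gives (6)!/(3!) = 120 arrangements.

120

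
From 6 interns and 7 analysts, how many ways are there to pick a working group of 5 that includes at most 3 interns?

Split by how many interns are chosen (0 through 3).
Sum: C(6,0)·C(7,5) + C(6,1)·C(7,4) + C(6,2)·C(7,3) + C(6,3)·C(7,2) = 21 + 210 + 525 + 420 = 1176.

1176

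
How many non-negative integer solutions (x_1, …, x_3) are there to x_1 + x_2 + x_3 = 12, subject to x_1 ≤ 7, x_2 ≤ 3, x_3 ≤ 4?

6

Ignoring the caps, the number of non-negative solutions to x_1+…+x_3 = 12 is C(14,2) = 91.
Subtract solutions that violate a single cap (substitute x_i' = x_i − (cap_i+1)): x_1 ≥ 8 gives C(6,2) = 15; x_2 ≥ 4 gives C(10,2) = 45; x_3 ≥ 5 gives C(9,2) = 36. Together 96.
Add back pairs where two caps are both exceeded: 1 + 0 + 10 = 11.
By inclusion–exclusion the count is 91 − 96 + 11 = 6.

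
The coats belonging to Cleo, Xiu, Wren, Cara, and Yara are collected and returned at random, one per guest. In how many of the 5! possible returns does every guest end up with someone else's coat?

This is the derangement count D_5: permutations of 5 items with no fixed point.
By inclusion–exclusion this is Σ_{j=0}^{5} (−1)^j C(5,j)·(5−j)!.
Computing: 120 − 120 + 60 − 20 + 5 − 1 = 44.

44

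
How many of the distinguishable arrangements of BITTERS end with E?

360

With the last slot taken by E, it remains to arrange the other 6 letters (BITTRS).
Those 6 letters have T appearing twice, giving (6)!/(2!) = 360.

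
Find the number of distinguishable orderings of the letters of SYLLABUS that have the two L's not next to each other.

Total arrangements of SYLLABUS: 8!/(2!·2!) = 10080.
Arrangements with the L's together: treat LL as one letter, giving (7)!/(2!) = 2520.
Hence 10080 − 2520 = 7560.

7560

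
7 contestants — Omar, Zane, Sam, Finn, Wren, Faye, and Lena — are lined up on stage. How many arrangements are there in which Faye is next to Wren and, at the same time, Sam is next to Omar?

480

Treat {Faye,Wren} as one block (2 orders) and {Sam,Omar} as another (2 orders).
That leaves 5 units to arrange: 2 × 2 × 5! = 4 × 120 = 480.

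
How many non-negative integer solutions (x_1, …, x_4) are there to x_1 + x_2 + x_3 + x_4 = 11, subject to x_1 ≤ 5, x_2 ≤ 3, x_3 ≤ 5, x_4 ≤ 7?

Ignoring the caps, the number of non-negative solutions to x_1+…+x_4 = 11 is C(14,3) = 364.
Subtract solutions that violate a single cap (substitute x_i' = x_i − (cap_i+1)): x_1 ≥ 6 gives C(8,3) = 56; x_2 ≥ 4 gives C(10,3) = 120; x_3 ≥ 6 gives C(8,3) = 56; x_4 ≥ 8 gives C(6,3) = 20. Together 252.
Add back pairs where two caps are both exceeded: 4 + 0 + 0 + 4 + 0 + 0 = 8.
By inclusion–exclusion the count is 364 − 252 + 8 = 120.

120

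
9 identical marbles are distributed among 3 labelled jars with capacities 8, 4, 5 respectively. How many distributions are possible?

29

By stars and bars, unrestricted non-negative solutions to x_1+…+x_3 = 9 number C(9+2,2) = 55.
Subtract solutions that violate a single cap (substitute x_i' = x_i − (cap_i+1)): x_1 ≥ 9 gives C(2,2) = 1; x_2 ≥ 5 gives C(6,2) = 15; x_3 ≥ 6 gives C(5,2) = 10. Together 26.
No two caps can be exceeded simultaneously, so the pair terms are all 0.
By inclusion–exclusion the count is 55 − 26 + 0 = 29.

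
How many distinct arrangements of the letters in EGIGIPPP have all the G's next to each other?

Treat the 2 copies of G as a single block. The multiset to arrange is then {GG, E, I, I, P, P, P}, 7 items in all.
That gives (7)!/(3!·2!) = 420 arrangements.

420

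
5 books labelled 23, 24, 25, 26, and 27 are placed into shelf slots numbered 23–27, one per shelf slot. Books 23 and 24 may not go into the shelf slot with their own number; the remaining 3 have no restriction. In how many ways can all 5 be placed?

78

Let Aᵢ (for i ∈ {23, 24}) be the placements that put book i in its forbidden shelf slot. Any j of these fix j positions, leaving (5−j)! ways to fill the rest, and there are C(2,j) ways to pick which j.
By inclusion–exclusion, the number of valid placements is Σ_{j=0}^{2} (−1)^j C(2,j)·(5−j)!.
Computing: 120 − 48 + 6 = 78.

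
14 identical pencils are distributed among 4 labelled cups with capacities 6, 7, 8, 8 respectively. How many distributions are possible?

Ignoring the caps, the number of non-negative solutions to x_1+…+x_4 = 14 is C(17,3) = 680.
Subtract solutions that violate a single cap (substitute x_i' = x_i − (cap_i+1)): x_1 ≥ 7 gives C(10,3) = 120; x_2 ≥ 8 gives C(9,3) = 84; x_3 ≥ 9 gives C(8,3) = 56; x_4 ≥ 9 gives C(8,3) = 56. Together 316.
No two caps can be exceeded simultaneously, so the pair terms are all 0.
By inclusion–exclusion the count is 680 − 316 + 0 = 364.

364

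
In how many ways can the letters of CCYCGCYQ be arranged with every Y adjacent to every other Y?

210

Treat the 2 copies of Y as a single block. The multiset to arrange is then {YY, C, C, C, C, G, Q}, 7 items in all.
That gives (7)!/(4!) = 210 arrangements.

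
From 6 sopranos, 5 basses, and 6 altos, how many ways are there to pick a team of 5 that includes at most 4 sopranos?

Split by how many sopranos are chosen (0 through 4).
Sum: C(6,0)·C(11,5) + C(6,1)·C(11,4) + C(6,2)·C(11,3) + C(6,3)·C(11,2) + C(6,4)·C(11,1) = 462 + 1980 + 2475 + 1100 + 165 = 6182.

6182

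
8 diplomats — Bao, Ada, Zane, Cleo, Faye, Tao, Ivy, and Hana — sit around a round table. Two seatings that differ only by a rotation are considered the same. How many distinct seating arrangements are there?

Seat Bao anywhere (absorbing the rotational symmetry), then permute the other 7: (7)! = 5040.

5040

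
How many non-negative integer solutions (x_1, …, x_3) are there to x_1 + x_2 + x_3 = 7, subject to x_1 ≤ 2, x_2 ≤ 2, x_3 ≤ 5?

6

By stars and bars, unrestricted non-negative solutions to x_1+…+x_3 = 7 number C(7+2,2) = 36.
Subtract solutions that violate a single cap (substitute x_i' = x_i − (cap_i+1)): x_1 ≥ 3 gives C(6,2) = 15; x_2 ≥ 3 gives C(6,2) = 15; x_3 ≥ 6 gives C(3,2) = 3. Together 33.
Add back pairs where two caps are both exceeded: 3 + 0 + 0 = 3.
By inclusion–exclusion the count is 36 − 33 + 3 = 6.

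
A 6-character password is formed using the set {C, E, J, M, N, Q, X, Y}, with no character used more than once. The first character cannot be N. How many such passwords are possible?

The first character has 8−1 = 7 choices (anything except N).
The remaining 5 characters are filled from the other 7 symbols without repetition: 7 × 6 × 5 × 4 × 3 = 2520.
Total: 7 × 2520 = 17640.

17640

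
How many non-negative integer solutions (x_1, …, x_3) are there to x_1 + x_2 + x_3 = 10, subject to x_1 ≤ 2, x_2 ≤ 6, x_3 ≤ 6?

12

Without the upper bounds there are C(12,2) = 66 ways to split 10 among 3 variables.
Subtract solutions that violate a single cap (substitute x_i' = x_i − (cap_i+1)): x_1 ≥ 3 gives C(9,2) = 36; x_2 ≥ 7 gives C(5,2) = 10; x_3 ≥ 7 gives C(5,2) = 10. Together 56.
Add back pairs where two caps are both exceeded: 1 + 1 + 0 = 2.
By inclusion–exclusion the count is 66 − 56 + 2 = 12.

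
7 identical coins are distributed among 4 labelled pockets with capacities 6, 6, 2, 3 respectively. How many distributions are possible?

Ignoring the caps, the number of non-negative solutions to x_1+…+x_4 = 7 is C(10,3) = 120.
Subtract solutions that violate a single cap (substitute x_i' = x_i − (cap_i+1)): x_1 ≥ 7 gives C(3,3) = 1; x_2 ≥ 7 gives C(3,3) = 1; x_3 ≥ 3 gives C(7,3) = 35; x_4 ≥ 4 gives C(6,3) = 20. Together 57.
Add back pairs where two caps are both exceeded: 0 + 0 + 0 + 0 + 0 + 1 = 1.
By inclusion–exclusion the count is 120 − 57 + 1 = 64.

64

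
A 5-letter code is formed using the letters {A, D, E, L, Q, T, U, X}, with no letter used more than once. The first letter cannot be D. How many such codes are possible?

The first letter has 8−1 = 7 choices (anything except D).
The remaining 4 letters are filled from the other 7 symbols without repetition: 7 × 6 × 5 × 4 = 840.
Total: 7 × 840 = 5880.

5880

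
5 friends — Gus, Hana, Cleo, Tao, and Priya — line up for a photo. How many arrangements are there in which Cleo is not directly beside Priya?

72

Of the 5! = 120 arrangements, those with Cleo and Priya adjacent number 2 × 4! = 48 (treat the pair as a block with 2 internal orders).
Complementary counting: 120 − 48 = 72.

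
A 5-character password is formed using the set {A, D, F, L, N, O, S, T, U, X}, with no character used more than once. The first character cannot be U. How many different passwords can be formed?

27216

The first character has 10−1 = 9 choices (anything except U).
The remaining 4 characters are filled from the other 9 symbols without repetition: 9 × 8 × 7 × 6 = 3024.
Total: 9 × 3024 = 27216.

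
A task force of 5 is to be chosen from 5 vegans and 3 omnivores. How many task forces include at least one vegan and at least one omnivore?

Total 5-person selections from all 8: C(8,5) = 56.
Subtract selections that omit an entire group: no vegans → C(3,5) = 0; no omnivores → C(5,5) = 1.
Both groups omitted at once is impossible, so 56 − 1 = 55.

55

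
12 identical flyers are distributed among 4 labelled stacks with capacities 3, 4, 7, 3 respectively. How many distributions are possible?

Without the upper bounds there are C(15,3) = 455 ways to split 12 among 4 stacks.
Subtract solutions that violate a single cap (substitute x_i' = x_i − (cap_i+1)): x_1 ≥ 4 gives C(11,3) = 165; x_2 ≥ 5 gives C(10,3) = 120; x_3 ≥ 8 gives C(7,3) = 35; x_4 ≥ 4 gives C(11,3) = 165. Together 485.
Add back pairs where two caps are both exceeded: 20 + 1 + 35 + 0 + 20 + 1 = 77.
By inclusion–exclusion the count is 455 − 485 + 77 = 47.

47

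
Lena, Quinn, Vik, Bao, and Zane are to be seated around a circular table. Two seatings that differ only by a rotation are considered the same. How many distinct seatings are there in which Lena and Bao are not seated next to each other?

Without the restriction there are (4)! = 24 seatings.
Seatings with Lena beside Bao: treat them as a block with 2 internal orders, giving 2 × (3)! = 12.
Subtracting, 24 − 12 = 12.

12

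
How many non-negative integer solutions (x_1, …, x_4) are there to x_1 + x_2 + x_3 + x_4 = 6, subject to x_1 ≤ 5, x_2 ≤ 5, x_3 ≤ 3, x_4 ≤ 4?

Ignoring the caps, the number of non-negative solutions to x_1+…+x_4 = 6 is C(9,3) = 84.
Subtract solutions that violate a single cap (substitute x_i' = x_i − (cap_i+1)): x_1 ≥ 6 gives C(3,3) = 1; x_2 ≥ 6 gives C(3,3) = 1; x_3 ≥ 4 gives C(5,3) = 10; x_4 ≥ 5 gives C(4,3) = 4. Together 16.
No two caps can be exceeded simultaneously, so the pair terms are all 0.
By inclusion–exclusion the count is 84 − 16 + 0 = 68.

68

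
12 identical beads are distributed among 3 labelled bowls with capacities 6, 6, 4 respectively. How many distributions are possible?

15

Without the upper bounds there are C(14,2) = 91 ways to split 12 among 3 bowls.
Subtract solutions that violate a single cap (substitute x_i' = x_i − (cap_i+1)): x_1 ≥ 7 gives C(7,2) = 21; x_2 ≥ 7 gives C(7,2) = 21; x_3 ≥ 5 gives C(9,2) = 36. Together 78.
Add back pairs where two caps are both exceeded: 0 + 1 + 1 = 2.
By inclusion–exclusion the count is 91 − 78 + 2 = 15.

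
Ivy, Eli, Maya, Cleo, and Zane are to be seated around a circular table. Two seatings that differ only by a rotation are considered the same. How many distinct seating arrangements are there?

Around a circle, 5 distinct people have 5!/5 = (4)! = 24 rotationally distinct seatings.

24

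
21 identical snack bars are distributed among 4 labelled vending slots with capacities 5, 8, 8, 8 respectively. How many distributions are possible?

Without the upper bounds there are C(24,3) = 2024 ways to split 21 among 4 vending slots.
Subtract solutions that violate a single cap (substitute x_i' = x_i − (cap_i+1)): x_1 ≥ 6 gives C(18,3) = 816; x_2 ≥ 9 gives C(15,3) = 455; x_3 ≥ 9 gives C(15,3) = 455; x_4 ≥ 9 gives C(15,3) = 455. Together 2181.
Add back pairs where two caps are both exceeded: 84 + 84 + 84 + 20 + 20 + 20 = 312.
By inclusion–exclusion the count is 2024 − 2181 + 312 = 155.

155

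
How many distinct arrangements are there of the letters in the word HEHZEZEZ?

560

Letter multiplicities in HEHZEZEZ: E×3, H×2, Z×3.
The number of distinct arrangements is 8!/(3!·3!·2!) = 40320/72 = 560.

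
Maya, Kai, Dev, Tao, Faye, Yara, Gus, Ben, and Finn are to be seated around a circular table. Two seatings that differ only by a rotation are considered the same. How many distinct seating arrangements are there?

Seat Maya anywhere (absorbing the rotational symmetry), then permute the other 8: (8)! = 40320.

40320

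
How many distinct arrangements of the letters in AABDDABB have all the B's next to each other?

60

Treat the 3 copies of B as a single block. The multiset to arrange is then {BBB, A, A, A, D, D}, 6 items in all.
That gives (6)!/(3!·2!) = 60 arrangements.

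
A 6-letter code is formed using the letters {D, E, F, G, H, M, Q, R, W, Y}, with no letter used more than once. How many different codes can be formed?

151200

This is a permutation of 6 out of 10: P(10,6) = 10!/4!.
That product is 10 × 9 × 8 × 7 × 6 × 5 = 151200.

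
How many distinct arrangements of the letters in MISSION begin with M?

Fix M in the first position and arrange the remaining 6 letters.
Those 6 letters have I appearing twice and S appearing twice, giving (6)!/(2!·2!) = 180.

180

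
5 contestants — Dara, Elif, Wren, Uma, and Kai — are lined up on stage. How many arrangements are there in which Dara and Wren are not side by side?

72

Of the 5! = 120 arrangements, those with Dara and Wren adjacent number 2 × 4! = 48 (treat the pair as a block with 2 internal orders).
So 120 − 48 = 72 arrangements keep them apart.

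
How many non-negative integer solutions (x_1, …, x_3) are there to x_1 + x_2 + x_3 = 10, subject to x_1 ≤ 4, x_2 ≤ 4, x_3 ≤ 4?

Without the upper bounds there are C(12,2) = 66 ways to split 10 among 3 variables.
Subtract solutions that violate a single cap (substitute x_i' = x_i − (cap_i+1)): x_1 ≥ 5 gives C(7,2) = 21; x_2 ≥ 5 gives C(7,2) = 21; x_3 ≥ 5 gives C(7,2) = 21. Together 63.
Add back pairs where two caps are both exceeded: 1 + 1 + 1 = 3.
By inclusion–exclusion the count is 66 − 63 + 3 = 6.

6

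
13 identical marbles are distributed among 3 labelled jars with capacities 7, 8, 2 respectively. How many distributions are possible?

12

Ignoring the caps, the number of non-negative solutions to x_1+…+x_3 = 13 is C(15,2) = 105.
Subtract solutions that violate a single cap (substitute x_i' = x_i − (cap_i+1)): x_1 ≥ 8 gives C(7,2) = 21; x_2 ≥ 9 gives C(6,2) = 15; x_3 ≥ 3 gives C(12,2) = 66. Together 102.
Add back pairs where two caps are both exceeded: 0 + 6 + 3 = 9.
By inclusion–exclusion the count is 105 − 102 + 9 = 12.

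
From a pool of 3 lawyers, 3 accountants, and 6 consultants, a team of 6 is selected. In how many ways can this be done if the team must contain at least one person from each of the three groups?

756

With no constraint there are C(12,6) = 924 possible selections.
Subtract selections that omit an entire group: no lawyers → C(9,6) = 84; no accountants → C(9,6) = 84; no consultants → C(6,6) = 1.
Add back selections omitting two groups (i.e. drawn from a single group): C(3,6) + C(3,6) + C(6,6) = 1.
By inclusion–exclusion: 924 − 169 + 1 = 756.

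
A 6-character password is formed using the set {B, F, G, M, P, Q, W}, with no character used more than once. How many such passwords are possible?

5040

With no repetition, fill the 6 characters in order: 7 choices, then 6, down to 2.
That product is 7 × 6 × 5 × 4 × 3 × 2 = 5040.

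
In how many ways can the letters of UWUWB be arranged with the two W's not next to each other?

Total arrangements of UWUWB: 5!/(2!·2!) = 30.
Arrangements with the W's together: treat WW as one letter, giving (4)!/(2!) = 12.
Subtracting, 30 − 12 = 18 arrangements keep the W's apart.

18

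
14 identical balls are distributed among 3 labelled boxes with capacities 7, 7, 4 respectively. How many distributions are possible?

Ignoring the caps, the number of non-negative solutions to x_1+…+x_3 = 14 is C(16,2) = 120.
Subtract solutions that violate a single cap (substitute x_i' = x_i − (cap_i+1)): x_1 ≥ 8 gives C(8,2) = 28; x_2 ≥ 8 gives C(8,2) = 28; x_3 ≥ 5 gives C(11,2) = 55. Together 111.
Add back pairs where two caps are both exceeded: 0 + 3 + 3 = 6.
By inclusion–exclusion the count is 120 − 111 + 6 = 15.

15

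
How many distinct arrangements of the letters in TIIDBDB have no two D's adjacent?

Total arrangements of TIIDBDB: 7!/(2!·2!·2!) = 630.
Arrangements with the D's together: treat DD as one letter, giving (6)!/(2!·2!) = 180.
Hence 630 − 180 = 450.

450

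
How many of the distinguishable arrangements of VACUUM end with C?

Fix C in the last position and arrange the remaining 5 letters.
Those 5 letters have U appearing twice, giving (5)!/(2!) = 60.

60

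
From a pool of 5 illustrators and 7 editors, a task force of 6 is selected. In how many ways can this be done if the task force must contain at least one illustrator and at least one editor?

917

Unrestricted: C(12,6) = 924 ways to pick any 6 of the 12.
Selections missing a whole group: no illustrators → C(7,6) = 7; no editors → C(5,6) = 0.
Both groups omitted at once is impossible, so 924 − 7 = 917.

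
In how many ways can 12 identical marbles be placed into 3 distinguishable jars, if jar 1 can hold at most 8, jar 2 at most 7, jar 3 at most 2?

15

By stars and bars, unrestricted non-negative solutions to x_1+…+x_3 = 12 number C(12+2,2) = 91.
Subtract solutions that violate a single cap (substitute x_i' = x_i − (cap_i+1)): x_1 ≥ 9 gives C(5,2) = 10; x_2 ≥ 8 gives C(6,2) = 15; x_3 ≥ 3 gives C(11,2) = 55. Together 80.
Add back pairs where two caps are both exceeded: 0 + 1 + 3 = 4.
By inclusion–exclusion the count is 91 − 80 + 4 = 15.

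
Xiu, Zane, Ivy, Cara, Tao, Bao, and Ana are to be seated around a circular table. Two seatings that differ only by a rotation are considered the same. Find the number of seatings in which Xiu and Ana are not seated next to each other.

All circular seatings of 7 people number (6)! = 720.
Seatings with Xiu beside Ana: treat them as a block with 2 internal orders, giving 2 × (5)! = 240.
Subtracting, 720 − 240 = 480.

480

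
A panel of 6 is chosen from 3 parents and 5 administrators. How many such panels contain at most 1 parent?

Split by how many parents are chosen (0 through 1).
Sum: C(3,0)·C(5,6) + C(3,1)·C(5,5) = 0 + 3 = 3.

3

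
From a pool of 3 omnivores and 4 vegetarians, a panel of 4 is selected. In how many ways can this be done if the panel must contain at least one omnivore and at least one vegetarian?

With no constraint there are C(7,4) = 35 possible selections.
Subtract selections that omit an entire group: no omnivores → C(4,4) = 1; no vegetarians → C(3,4) = 0.
Both groups omitted at once is impossible, so 35 − 1 = 34.

34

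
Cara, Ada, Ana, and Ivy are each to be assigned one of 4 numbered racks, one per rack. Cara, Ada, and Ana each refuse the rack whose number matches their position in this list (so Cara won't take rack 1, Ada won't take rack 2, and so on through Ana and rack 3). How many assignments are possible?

11

Let Aᵢ (for i ∈ {1, 2, 3}) be the placements that put person i in their forbidden rack. Any j of these fix j positions, leaving (4−j)! ways to fill the rest, and there are C(3,j) ways to pick which j.
By inclusion–exclusion, the number of valid placements is Σ_{j=0}^{3} (−1)^j C(3,j)·(4−j)!.
Computing: 24 − 18 + 6 − 1 = 11.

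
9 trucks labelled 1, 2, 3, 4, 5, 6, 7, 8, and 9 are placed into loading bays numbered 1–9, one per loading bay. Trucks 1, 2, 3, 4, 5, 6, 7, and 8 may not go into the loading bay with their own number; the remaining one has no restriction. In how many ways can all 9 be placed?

Let Aᵢ (for 1 ≤ i ≤ 8) be the placements that put truck i in its forbidden loading bay. Any j of these fix j positions, leaving (9−j)! ways to fill the rest, and there are C(8,j) ways to pick which j.
By inclusion–exclusion, the number of valid placements is Σ_{j=0}^{8} (−1)^j C(8,j)·(9−j)!.
Computing: 362880 − 322560 + 141120 − 40320 + 8400 − 1344 + 168 − 16 + 1 = 148329.

148329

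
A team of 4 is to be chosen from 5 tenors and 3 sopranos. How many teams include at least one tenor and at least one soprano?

With no constraint there are C(8,4) = 70 possible selections.
Selections missing a whole group: no tenors → C(3,4) = 0; no sopranos → C(5,4) = 5.
Both groups omitted at once is impossible, so 70 − 5 = 65.

65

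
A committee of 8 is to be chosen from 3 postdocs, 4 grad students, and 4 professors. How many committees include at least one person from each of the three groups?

164

Total 8-person selections from all 11: C(11,8) = 165.
Selections missing a whole group: no postdocs → C(8,8) = 1; no grad students → C(7,8) = 0; no professors → C(7,8) = 0.
Add back selections omitting two groups (i.e. drawn from a single group): C(3,8) + C(4,8) + C(4,8) = 0.
By inclusion–exclusion: 165 − 1 + 0 = 164.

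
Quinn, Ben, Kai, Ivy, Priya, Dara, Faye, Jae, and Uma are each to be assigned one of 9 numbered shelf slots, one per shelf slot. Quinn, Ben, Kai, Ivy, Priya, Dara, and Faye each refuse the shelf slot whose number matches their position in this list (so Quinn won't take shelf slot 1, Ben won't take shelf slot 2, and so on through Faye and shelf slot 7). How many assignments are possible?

Let Aᵢ (for 1 ≤ i ≤ 7) be the placements that put person i in their forbidden shelf slot. Any j of these fix j positions, leaving (9−j)! ways to fill the rest, and there are C(7,j) ways to pick which j.
By inclusion–exclusion, the number of valid placements is Σ_{j=0}^{7} (−1)^j C(7,j)·(9−j)!.
Computing: 362880 − 282240 + 105840 − 25200 + 4200 − 504 + 42 − 2 = 165016.

165016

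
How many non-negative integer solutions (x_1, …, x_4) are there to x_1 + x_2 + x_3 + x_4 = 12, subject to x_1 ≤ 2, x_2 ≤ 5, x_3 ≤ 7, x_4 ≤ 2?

By stars and bars, unrestricted non-negative solutions to x_1+…+x_4 = 12 number C(12+3,3) = 455.
Subtract solutions that violate a single cap (substitute x_i' = x_i − (cap_i+1)): x_1 ≥ 3 gives C(12,3) = 220; x_2 ≥ 6 gives C(9,3) = 84; x_3 ≥ 8 gives C(7,3) = 35; x_4 ≥ 3 gives C(12,3) = 220. Together 559.
Add back pairs where two caps are both exceeded: 20 + 4 + 84 + 0 + 20 + 4 = 132.
Subtract triples: 0 + 1 + 0 + 0 = 1.
By inclusion–exclusion the count is 455 − 559 + 132 − 1 = 27.

27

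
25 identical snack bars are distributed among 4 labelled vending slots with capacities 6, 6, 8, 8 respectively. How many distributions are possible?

Without the upper bounds there are C(28,3) = 3276 ways to split 25 among 4 vending slots.
Subtract solutions that violate a single cap (substitute x_i' = x_i − (cap_i+1)): x_1 ≥ 7 gives C(21,3) = 1330; x_2 ≥ 7 gives C(21,3) = 1330; x_3 ≥ 9 gives C(19,3) = 969; x_4 ≥ 9 gives C(19,3) = 969. Together 4598.
Add back pairs where two caps are both exceeded: 364 + 220 + 220 + 220 + 220 + 120 = 1364.
Subtract triples: 10 + 10 + 1 + 1 = 22.
By inclusion–exclusion the count is 3276 − 4598 + 1364 − 22 = 20.

20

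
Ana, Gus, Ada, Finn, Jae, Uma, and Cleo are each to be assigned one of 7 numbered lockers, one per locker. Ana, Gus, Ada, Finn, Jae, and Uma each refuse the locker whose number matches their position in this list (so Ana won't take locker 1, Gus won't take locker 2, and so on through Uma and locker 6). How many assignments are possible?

Let Aᵢ (for 1 ≤ i ≤ 6) be the placements that put person i in their forbidden locker. Any j of these fix j positions, leaving (7−j)! ways to fill the rest, and there are C(6,j) ways to pick which j.
By inclusion–exclusion, the number of valid placements is Σ_{j=0}^{6} (−1)^j C(6,j)·(7−j)!.
Computing: 5040 − 4320 + 1800 − 480 + 90 − 12 + 1 = 2119.

2119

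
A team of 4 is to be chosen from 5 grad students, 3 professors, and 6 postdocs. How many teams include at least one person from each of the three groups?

Total 4-person selections from all 14: C(14,4) = 1001.
Subtract selections that omit an entire group: no grad students → C(9,4) = 126; no professors → C(11,4) = 330; no postdocs → C(8,4) = 70.
Add back selections omitting two groups (i.e. drawn from a single group): C(5,4) + C(3,4) + C(6,4) = 20.
By inclusion–exclusion: 1001 − 526 + 20 = 495.

495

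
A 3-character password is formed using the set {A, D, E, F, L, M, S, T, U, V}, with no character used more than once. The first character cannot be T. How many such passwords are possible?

648

The first character has 10−1 = 9 choices (anything except T).
The remaining 2 characters are filled from the other 9 symbols without repetition: 9 × 8 = 72.
Total: 9 × 72 = 648.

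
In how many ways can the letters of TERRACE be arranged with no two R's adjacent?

900

There are 7!/(2!·2!) = 1260 arrangements of TERRACE in total.
Arrangements with the R's together: treat RR as one letter, giving (6)!/(2!) = 360.
Subtracting, 1260 − 360 = 900 arrangements keep the R's apart.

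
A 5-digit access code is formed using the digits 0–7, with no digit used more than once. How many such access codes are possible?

This is a permutation of 5 out of 8: P(8,5) = 8!/3!.
8 × 7 × 6 × 5 × 4 = 6720.

6720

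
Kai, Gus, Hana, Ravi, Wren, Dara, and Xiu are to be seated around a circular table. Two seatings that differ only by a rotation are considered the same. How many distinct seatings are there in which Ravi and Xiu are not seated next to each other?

Without the restriction there are (6)! = 720 seatings.
Seatings with Ravi beside Xiu: treat them as a block with 2 internal orders, giving 2 × (5)! = 240.
Subtracting, 720 − 240 = 480.

480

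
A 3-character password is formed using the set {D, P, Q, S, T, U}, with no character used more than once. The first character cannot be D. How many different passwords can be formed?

The first character has 6−1 = 5 choices (anything except D).
The remaining 2 characters are filled from the other 5 symbols without repetition: 5 × 4 = 20.
Total: 5 × 20 = 100.

100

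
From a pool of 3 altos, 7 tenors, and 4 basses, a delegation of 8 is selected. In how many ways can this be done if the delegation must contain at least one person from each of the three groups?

2793

Unrestricted: C(14,8) = 3003 ways to pick any 8 of the 14.
Subtract selections that omit an entire group: no altos → C(11,8) = 165; no tenors → C(7,8) = 0; no basses → C(10,8) = 45.
Add back selections omitting two groups (i.e. drawn from a single group): C(3,8) + C(7,8) + C(4,8) = 0.
By inclusion–exclusion: 3003 − 210 + 0 = 2793.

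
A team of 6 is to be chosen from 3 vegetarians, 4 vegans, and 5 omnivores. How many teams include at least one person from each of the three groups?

Unrestricted: C(12,6) = 924 ways to pick any 6 of the 12.
Subtract selections that omit an entire group: no vegetarians → C(9,6) = 84; no vegans → C(8,6) = 28; no omnivores → C(7,6) = 7.
Add back selections omitting two groups (i.e. drawn from a single group): C(3,6) + C(4,6) + C(5,6) = 0.
By inclusion–exclusion: 924 − 119 + 0 = 805.

805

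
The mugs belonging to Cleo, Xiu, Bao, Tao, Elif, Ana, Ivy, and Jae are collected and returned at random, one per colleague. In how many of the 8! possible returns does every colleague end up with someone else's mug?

This is the derangement count D_8: permutations of 8 items with no fixed point.
By inclusion–exclusion this is Σ_{j=0}^{8} (−1)^j C(8,j)·(8−j)!.
Computing: 40320 − 40320 + 20160 − 6720 + 1680 − 336 + 56 − 8 + 1 = 14833.

14833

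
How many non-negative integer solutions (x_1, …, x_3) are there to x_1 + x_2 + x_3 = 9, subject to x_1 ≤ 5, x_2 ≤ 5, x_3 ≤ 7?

Ignoring the caps, the number of non-negative solutions to x_1+…+x_3 = 9 is C(11,2) = 55.
Subtract solutions that violate a single cap (substitute x_i' = x_i − (cap_i+1)): x_1 ≥ 6 gives C(5,2) = 10; x_2 ≥ 6 gives C(5,2) = 10; x_3 ≥ 8 gives C(3,2) = 3. Together 23.
No two caps can be exceeded simultaneously, so the pair terms are all 0.
By inclusion–exclusion the count is 55 − 23 + 0 = 32.

32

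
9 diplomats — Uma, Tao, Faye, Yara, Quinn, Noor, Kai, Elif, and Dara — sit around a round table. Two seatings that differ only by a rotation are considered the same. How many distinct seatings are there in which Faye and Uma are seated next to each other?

Glue Faye and Uma into a block (2 internal orders). Seating 8 units around a circle gives (7)! arrangements.
So 2 × (7)! = 2 × 5040 = 10080.

10080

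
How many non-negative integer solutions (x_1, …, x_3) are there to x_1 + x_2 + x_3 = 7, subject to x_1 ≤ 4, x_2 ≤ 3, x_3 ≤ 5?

By stars and bars, unrestricted non-negative solutions to x_1+…+x_3 = 7 number C(7+2,2) = 36.
Subtract solutions that violate a single cap (substitute x_i' = x_i − (cap_i+1)): x_1 ≥ 5 gives C(4,2) = 6; x_2 ≥ 4 gives C(5,2) = 10; x_3 ≥ 6 gives C(3,2) = 3. Together 19.
No two caps can be exceeded simultaneously, so the pair terms are all 0.
By inclusion–exclusion the count is 36 − 19 + 0 = 17.

17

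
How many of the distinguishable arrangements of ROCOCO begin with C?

With the first slot taken by C, it remains to arrange the other 5 letters (ROOCO).
Those 5 letters have O appearing 3 times, giving (5)!/(3!) = 20.

20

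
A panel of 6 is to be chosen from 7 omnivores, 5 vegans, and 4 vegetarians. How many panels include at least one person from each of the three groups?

6545

Unrestricted: C(16,6) = 8008 ways to pick any 6 of the 16.
Subtract selections that omit an entire group: no omnivores → C(9,6) = 84; no vegans → C(11,6) = 462; no vegetarians → C(12,6) = 924.
Add back selections omitting two groups (i.e. drawn from a single group): C(7,6) + C(5,6) + C(4,6) = 7.
By inclusion–exclusion: 8008 − 1470 + 7 = 6545.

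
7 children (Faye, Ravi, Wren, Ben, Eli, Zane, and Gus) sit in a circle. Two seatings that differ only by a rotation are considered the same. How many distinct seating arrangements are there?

720

Fix one person's seat to break rotational symmetry; the remaining 6 people can be arranged in (6)! = 720 ways.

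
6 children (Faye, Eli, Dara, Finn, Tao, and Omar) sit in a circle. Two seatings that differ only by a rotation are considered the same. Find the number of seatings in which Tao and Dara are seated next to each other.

Glue Tao and Dara into a block (2 internal orders). Seating 5 units around a circle gives (4)! arrangements.
So 2 × (4)! = 2 × 24 = 48.

48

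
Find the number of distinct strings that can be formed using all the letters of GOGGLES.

840

Letter multiplicities in GOGGLES: E×1, G×3, L×1, O×1, S×1.
So there are 7! / (3!) = 840 distinguishable arrangements.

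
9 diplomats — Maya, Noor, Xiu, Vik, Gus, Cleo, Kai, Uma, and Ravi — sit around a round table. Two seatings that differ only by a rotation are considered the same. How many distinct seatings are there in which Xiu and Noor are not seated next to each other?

All circular seatings of 9 people number (8)! = 40320.
Seatings with Xiu beside Noor: treat them as a block with 2 internal orders, giving 2 × (7)! = 10080.
Subtracting, 40320 − 10080 = 30240.

30240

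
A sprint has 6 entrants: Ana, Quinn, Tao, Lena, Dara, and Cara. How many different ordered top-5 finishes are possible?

This is an ordered selection of 5 from 6: P(6,5).
That gives 6 × 5 × 4 × 3 × 2 = 720.

720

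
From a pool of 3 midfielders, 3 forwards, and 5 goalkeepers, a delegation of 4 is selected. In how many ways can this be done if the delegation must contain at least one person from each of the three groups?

180

With no constraint there are C(11,4) = 330 possible selections.
Subtract selections that omit an entire group: no midfielders → C(8,4) = 70; no forwards → C(8,4) = 70; no goalkeepers → C(6,4) = 15.
Add back selections omitting two groups (i.e. drawn from a single group): C(3,4) + C(3,4) + C(5,4) = 5.
By inclusion–exclusion: 330 − 155 + 5 = 180.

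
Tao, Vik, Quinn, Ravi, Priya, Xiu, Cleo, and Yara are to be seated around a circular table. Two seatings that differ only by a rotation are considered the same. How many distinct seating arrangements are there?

5040

Around a circle, 8 distinct people have 8!/8 = (7)! = 5040 rotationally distinct seatings.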